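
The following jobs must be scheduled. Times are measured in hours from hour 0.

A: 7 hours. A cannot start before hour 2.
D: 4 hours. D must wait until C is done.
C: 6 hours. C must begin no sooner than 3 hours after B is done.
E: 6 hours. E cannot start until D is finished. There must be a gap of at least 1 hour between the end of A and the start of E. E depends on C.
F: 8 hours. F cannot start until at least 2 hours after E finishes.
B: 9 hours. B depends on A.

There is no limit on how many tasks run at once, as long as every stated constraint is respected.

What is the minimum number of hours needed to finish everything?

47

After its own release at hour 2, A can start at hour 2 and finishes at hour 9.
After A (finishes hour 9), B can start at hour 9 and finishes at hour 18.
After B (finishes hour 18, plus 3-hour gap → hour 21), C can start at hour 21 and finishes at hour 27.
After C (finishes hour 27), D can start at hour 27 and finishes at hour 31.
For E: D (finishes hour 31); A (finishes hour 9, plus 1-hour gap → hour 10); C (finishes hour 27). Taking the maximum gives a start of hour 31, and it finishes at 31 + 6 = hour 37.
F cannot begin until E (finishes hour 37, plus 2-hour gap → hour 39). It runs from hour 39 to 39 + 8 = hour 47.
All tasks are finished once the last one completes. Finish times: A at 9, B at 18, C at 27, D at 31, E at 37, F at 47. The latest is hour 47.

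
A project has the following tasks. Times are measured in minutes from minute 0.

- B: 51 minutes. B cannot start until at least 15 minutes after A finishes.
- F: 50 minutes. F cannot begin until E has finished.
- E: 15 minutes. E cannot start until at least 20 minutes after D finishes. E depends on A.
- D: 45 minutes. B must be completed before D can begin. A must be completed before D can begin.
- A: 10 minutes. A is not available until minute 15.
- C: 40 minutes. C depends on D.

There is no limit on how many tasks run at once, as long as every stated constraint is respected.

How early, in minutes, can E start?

A cannot begin until its own release at minute 15. It runs from minute 15 to 15 + 10 = minute 25.
B cannot begin until A (finishes minute 25, plus 15-minute gap → minute 40). It runs from minute 40 to 40 + 51 = minute 91.
D has to wait for B (finishes minute 91); A (finishes minute 25). The latest of these is minute 91, so D runs minute 91 to 91 + 45 = minute 136.
E waits on D (finishes minute 136, plus 20-minute gap → minute 156); A (finishes minute 25). The latest of these is minute 156, which is the earliest E can start.

156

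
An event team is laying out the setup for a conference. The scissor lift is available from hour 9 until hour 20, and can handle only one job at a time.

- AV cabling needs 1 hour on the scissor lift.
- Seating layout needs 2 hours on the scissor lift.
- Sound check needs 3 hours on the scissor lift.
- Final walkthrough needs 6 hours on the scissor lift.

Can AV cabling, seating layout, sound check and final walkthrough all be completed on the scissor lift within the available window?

The scissor lift window is 20 − 9 = 11 hours.
Running back to back, the jobs need 1 + 2 + 3 + 6 = 12 hours on the scissor lift.
Since 12 > 11, they cannot all fit.

No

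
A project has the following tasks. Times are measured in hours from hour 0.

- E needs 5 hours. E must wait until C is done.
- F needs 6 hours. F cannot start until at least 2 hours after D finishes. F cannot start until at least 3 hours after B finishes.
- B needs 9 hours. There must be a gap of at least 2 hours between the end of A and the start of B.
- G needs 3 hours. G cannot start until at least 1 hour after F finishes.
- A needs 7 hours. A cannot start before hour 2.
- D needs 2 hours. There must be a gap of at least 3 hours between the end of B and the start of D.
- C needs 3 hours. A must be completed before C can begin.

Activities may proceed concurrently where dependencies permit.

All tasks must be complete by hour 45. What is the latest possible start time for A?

10

Nothing follows G; the deadline of hour 45 is its only limit. It must start by 45 − 3 = hour 42.
Since G (must start by hour 42, minus 1-hour gap → hour 41) depends on it, F must finish by hour 41. Backing off its 6-hour duration gives a latest start of hour 35.
D has to be done before F (must start by hour 35, minus 2-hour gap → hour 33). That means finishing by hour 33, i.e. starting by 33 − 2 = hour 31.
B feeds D (must start by hour 31, minus 3-hour gap → hour 28); F (must start by hour 35, minus 3-hour gap → hour 32). Taking the minimum, B must finish by hour 28 and start by 28 − 9 = hour 19.
E has no dependents, so it just needs to finish by hour 45. Starting by 45 − 5 = hour 40 achieves that.
C feeds into E (must start by hour 40); so C must finish by hour 40 and therefore start by hour 37.
A has several dependents: B (must start by hour 19, minus 2-hour gap → hour 17); C (must start by hour 37). The earliest of those limits is hour 17, so A must start by 17 − 7 = hour 10.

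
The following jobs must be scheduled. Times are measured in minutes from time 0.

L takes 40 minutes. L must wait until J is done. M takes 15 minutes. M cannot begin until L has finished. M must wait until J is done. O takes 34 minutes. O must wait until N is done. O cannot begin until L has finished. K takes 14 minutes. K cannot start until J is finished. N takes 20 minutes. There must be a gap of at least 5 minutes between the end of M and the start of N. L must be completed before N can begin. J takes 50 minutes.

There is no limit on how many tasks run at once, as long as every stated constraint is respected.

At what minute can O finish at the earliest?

J can start immediately at minute 0; it finishes at minute 50.
L cannot begin until J (finishes minute 50). It runs from minute 50 to 50 + 40 = minute 90.
M has to wait for L (finishes minute 90); J (finishes minute 50). The latest of these is minute 90, so M runs minute 90 to 90 + 15 = minute 105.
For N: M (finishes minute 105, plus 5-minute gap → minute 110); L (finishes minute 90). Taking the maximum gives a start of minute 110, and it finishes at 110 + 20 = minute 130.
O has to wait for N (finishes minute 130); L (finishes minute 90). The latest of these is minute 130, so O runs minute 130 to 130 + 34 = minute 164.

164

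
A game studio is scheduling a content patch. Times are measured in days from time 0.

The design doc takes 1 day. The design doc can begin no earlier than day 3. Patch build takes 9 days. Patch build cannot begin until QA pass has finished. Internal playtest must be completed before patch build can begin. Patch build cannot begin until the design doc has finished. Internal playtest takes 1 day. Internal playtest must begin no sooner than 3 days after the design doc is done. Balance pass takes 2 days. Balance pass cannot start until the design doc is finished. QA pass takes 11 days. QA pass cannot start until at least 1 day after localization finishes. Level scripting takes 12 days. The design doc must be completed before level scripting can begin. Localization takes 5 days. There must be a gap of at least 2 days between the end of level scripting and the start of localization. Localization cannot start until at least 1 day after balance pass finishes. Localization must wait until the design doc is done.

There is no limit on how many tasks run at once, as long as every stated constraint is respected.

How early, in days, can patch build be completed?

44

After its own release at day 3, the design doc can start at day 3 and finishes at day 4.
After the design doc (finishes day 4), balance pass can start at day 4 and finishes at day 6.
Internal playtest waits on the design doc (finishes day 4, plus 3-day gap → day 7), so it starts at day 7 and finishes at 7 + 1 = day 8.
After the design doc (finishes day 4), level scripting can start at day 4 and finishes at day 16.
Localization needs all of level scripting (finishes day 16, plus 2-day gap → day 18); balance pass (finishes day 6, plus 1-day gap → day 7); the design doc (finishes day 4). That puts its earliest start at day 18; it finishes at 18 + 5 = day 23.
QA pass waits on localization (finishes day 23, plus 1-day gap → day 24), so it starts at day 24 and finishes at 24 + 11 = day 35.
Patch build has to wait for QA pass (finishes day 35); internal playtest (finishes day 8); the design doc (finishes day 4). The latest of these is day 35, so patch build runs day 35 to 35 + 9 = day 44.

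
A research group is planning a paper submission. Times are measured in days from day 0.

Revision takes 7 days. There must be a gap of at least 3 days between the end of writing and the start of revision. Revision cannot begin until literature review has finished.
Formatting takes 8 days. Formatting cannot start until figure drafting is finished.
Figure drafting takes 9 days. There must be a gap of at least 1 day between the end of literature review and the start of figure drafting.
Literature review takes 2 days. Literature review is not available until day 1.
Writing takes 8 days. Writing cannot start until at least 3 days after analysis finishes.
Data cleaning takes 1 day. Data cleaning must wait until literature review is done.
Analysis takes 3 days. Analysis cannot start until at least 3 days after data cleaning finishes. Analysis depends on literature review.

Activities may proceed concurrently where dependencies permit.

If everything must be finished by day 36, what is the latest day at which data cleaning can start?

8

Revision has no dependents, so it just needs to finish by day 36. Starting by 36 − 7 = day 29 achieves that.
Writing has to be done before revision (must start by day 29, minus 3-day gap → day 26). That means finishing by day 26, i.e. starting by 26 − 8 = day 18.
Analysis feeds into writing (must start by day 18, minus 3-day gap → day 15); so analysis must finish by day 15 and therefore start by day 12.
Since analysis (must start by day 12, minus 3-day gap → day 9) depends on it, data cleaning must finish by day 9. Backing off its 1-day duration gives a latest start of day 8.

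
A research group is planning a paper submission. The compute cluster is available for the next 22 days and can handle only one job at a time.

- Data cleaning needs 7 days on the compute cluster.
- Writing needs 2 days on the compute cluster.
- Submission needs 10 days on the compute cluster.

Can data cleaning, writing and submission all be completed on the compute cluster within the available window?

Running back to back, the jobs need 7 + 2 + 10 = 19 days on the compute cluster.
Since 19 ≤ 22, they fit within the window.

Yes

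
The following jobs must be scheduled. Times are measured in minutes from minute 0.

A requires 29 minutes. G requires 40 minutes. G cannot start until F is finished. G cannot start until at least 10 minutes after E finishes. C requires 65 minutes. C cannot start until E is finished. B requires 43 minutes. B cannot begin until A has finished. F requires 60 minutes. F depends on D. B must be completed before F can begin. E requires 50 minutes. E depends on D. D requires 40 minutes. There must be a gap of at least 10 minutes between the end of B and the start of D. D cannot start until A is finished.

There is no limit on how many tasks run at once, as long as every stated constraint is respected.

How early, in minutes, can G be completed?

222

A has no prerequisites, so it starts at minute 0 and finishes at minute 29.
After A (finishes minute 29), B can start at minute 29 and finishes at minute 72.
D needs all of B (finishes minute 72, plus 10-minute gap → minute 82); A (finishes minute 29). That puts its earliest start at minute 82; it finishes at 82 + 40 = minute 122.
F has to wait for D (finishes minute 122); B (finishes minute 72). The latest of these is minute 122, so F runs minute 122 to 122 + 60 = minute 182.
E waits on D (finishes minute 122), so it starts at minute 122 and finishes at 122 + 50 = minute 172.
G cannot start until F (finishes minute 182); E (finishes minute 172, plus 10-minute gap → minute 182). The controlling bound is minute 182, so G finishes at 182 + 40 = minute 222.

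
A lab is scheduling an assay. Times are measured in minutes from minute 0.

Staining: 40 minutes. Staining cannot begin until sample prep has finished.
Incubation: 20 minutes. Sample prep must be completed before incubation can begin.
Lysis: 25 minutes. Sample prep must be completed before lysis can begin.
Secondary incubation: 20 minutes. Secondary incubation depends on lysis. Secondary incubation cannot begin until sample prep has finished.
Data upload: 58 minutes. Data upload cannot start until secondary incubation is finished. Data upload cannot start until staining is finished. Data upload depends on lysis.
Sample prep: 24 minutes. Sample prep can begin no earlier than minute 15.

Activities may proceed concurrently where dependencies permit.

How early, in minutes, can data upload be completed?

142

After its own release at minute 15, sample prep can start at minute 15 and finishes at minute 39.
Staining waits on sample prep (finishes minute 39), so it starts at minute 39 and finishes at 39 + 40 = minute 79.
Lysis cannot begin until sample prep (finishes minute 39). It runs from minute 39 to 39 + 25 = minute 64.
For secondary incubation: lysis (finishes minute 64); sample prep (finishes minute 39). Taking the maximum gives a start of minute 64, and it finishes at 64 + 20 = minute 84.
Data upload needs all of secondary incubation (finishes minute 84); staining (finishes minute 79); lysis (finishes minute 64). That puts its earliest start at minute 84; it finishes at 84 + 58 = minute 142.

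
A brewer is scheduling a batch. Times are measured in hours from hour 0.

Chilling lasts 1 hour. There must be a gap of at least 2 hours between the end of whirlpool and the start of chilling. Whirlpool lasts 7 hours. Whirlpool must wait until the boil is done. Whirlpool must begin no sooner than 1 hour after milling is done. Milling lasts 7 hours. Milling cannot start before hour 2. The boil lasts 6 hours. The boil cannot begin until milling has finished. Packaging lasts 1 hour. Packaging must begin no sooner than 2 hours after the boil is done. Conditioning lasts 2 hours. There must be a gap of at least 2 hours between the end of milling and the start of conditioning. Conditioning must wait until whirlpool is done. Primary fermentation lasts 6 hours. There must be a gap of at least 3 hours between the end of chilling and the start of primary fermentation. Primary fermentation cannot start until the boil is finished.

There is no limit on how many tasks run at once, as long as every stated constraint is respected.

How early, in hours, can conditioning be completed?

Milling waits on its own release at hour 2, so it starts at hour 2 and finishes at 2 + 7 = hour 9.
After milling (finishes hour 9), the boil can start at hour 9 and finishes at hour 15.
For whirlpool: the boil (finishes hour 15); milling (finishes hour 9, plus 1-hour gap → hour 10). Taking the maximum gives a start of hour 15, and it finishes at 15 + 7 = hour 22.
Conditioning needs all of milling (finishes hour 9, plus 2-hour gap → hour 11); whirlpool (finishes hour 22). That puts its earliest start at hour 22; it finishes at 22 + 2 = hour 24.

24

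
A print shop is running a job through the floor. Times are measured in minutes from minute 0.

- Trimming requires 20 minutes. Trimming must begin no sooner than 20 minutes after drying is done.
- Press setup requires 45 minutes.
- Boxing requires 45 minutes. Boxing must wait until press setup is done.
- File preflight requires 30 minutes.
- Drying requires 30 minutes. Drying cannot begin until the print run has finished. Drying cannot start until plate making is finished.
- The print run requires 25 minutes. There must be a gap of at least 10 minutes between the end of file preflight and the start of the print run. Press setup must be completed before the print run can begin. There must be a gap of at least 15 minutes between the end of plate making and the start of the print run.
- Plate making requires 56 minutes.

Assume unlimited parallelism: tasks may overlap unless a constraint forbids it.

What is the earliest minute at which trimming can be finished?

166

Press setup has no prerequisites, so it starts at minute 0 and finishes at minute 45.
Plate making has no prerequisites, so it starts at minute 0 and finishes at minute 56.
Nothing blocks file preflight, so it runs from minute 0 to minute 30.
For the print run: file preflight (finishes minute 30, plus 10-minute gap → minute 40); press setup (finishes minute 45); plate making (finishes minute 56, plus 15-minute gap → minute 71). Taking the maximum gives a start of minute 71, and it finishes at 71 + 25 = minute 96.
Drying has to wait for the print run (finishes minute 96); plate making (finishes minute 56). The latest of these is minute 96, so drying runs minute 96 to 96 + 30 = minute 126.
After drying (finishes minute 126, plus 20-minute gap → minute 146), trimming can start at minute 146 and finishes at minute 166.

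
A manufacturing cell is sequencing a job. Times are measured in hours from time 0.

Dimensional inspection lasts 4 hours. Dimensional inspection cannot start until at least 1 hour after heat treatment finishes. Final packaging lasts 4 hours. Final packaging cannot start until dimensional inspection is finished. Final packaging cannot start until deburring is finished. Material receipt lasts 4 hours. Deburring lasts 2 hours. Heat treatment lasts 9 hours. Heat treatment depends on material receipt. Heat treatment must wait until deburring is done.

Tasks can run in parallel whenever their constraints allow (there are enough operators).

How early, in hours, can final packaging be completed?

22

Nothing blocks deburring, so it runs from hour 0 to hour 2.
Nothing blocks material receipt, so it runs from hour 0 to hour 4.
For heat treatment: material receipt (finishes hour 4); deburring (finishes hour 2). Taking the maximum gives a start of hour 4, and it finishes at 4 + 9 = hour 13.
Dimensional inspection cannot begin until heat treatment (finishes hour 13, plus 1-hour gap → hour 14). It runs from hour 14 to 14 + 4 = hour 18.
Final packaging needs all of dimensional inspection (finishes hour 18); deburring (finishes hour 2). That puts its earliest start at hour 18; it finishes at 18 + 4 = hour 22.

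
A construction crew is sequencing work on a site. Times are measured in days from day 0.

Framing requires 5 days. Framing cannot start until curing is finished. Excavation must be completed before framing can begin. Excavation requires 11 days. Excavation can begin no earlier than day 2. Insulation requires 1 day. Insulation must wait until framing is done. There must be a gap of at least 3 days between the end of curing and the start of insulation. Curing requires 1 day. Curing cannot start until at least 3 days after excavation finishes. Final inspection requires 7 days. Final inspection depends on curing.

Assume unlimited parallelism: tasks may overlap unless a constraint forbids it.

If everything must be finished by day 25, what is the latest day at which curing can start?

17

Insulation has no dependents, so it just needs to finish by day 25. Starting by 25 − 1 = day 24 achieves that.
Framing must finish before insulation (must start by day 24). With a 5-day duration, framing must start by 24 − 5 = day 19.
To finish by day 25, final inspection (duration 7) must start no later than day 18.
Curing must finish in time for framing (must start by day 19); insulation (must start by day 24, minus 3-day gap → day 21); final inspection (must start by day 18). The tightest is day 18, so curing must start by 18 − 1 = day 17.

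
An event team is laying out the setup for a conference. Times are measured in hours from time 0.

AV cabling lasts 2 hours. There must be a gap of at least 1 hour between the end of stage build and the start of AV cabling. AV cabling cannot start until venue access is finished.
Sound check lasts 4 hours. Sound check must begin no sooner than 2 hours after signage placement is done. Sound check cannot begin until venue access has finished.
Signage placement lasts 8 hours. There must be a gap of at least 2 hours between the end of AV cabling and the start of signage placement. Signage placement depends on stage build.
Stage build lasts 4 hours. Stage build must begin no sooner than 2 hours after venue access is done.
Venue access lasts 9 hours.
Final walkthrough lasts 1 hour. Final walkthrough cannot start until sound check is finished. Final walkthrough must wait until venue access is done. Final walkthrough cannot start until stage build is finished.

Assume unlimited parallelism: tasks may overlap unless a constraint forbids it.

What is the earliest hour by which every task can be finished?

Venue access can start immediately at hour 0; it finishes at hour 9.
After venue access (finishes hour 9, plus 2-hour gap → hour 11), stage build can start at hour 11 and finishes at hour 15.
AV cabling has to wait for stage build (finishes hour 15, plus 1-hour gap → hour 16); venue access (finishes hour 9). The latest of these is hour 16, so AV cabling runs hour 16 to 16 + 2 = hour 18.
Signage placement cannot start until AV cabling (finishes hour 18, plus 2-hour gap → hour 20); stage build (finishes hour 15). The controlling bound is hour 20, so signage placement finishes at 20 + 8 = hour 28.
For sound check: signage placement (finishes hour 28, plus 2-hour gap → hour 30); venue access (finishes hour 9). Taking the maximum gives a start of hour 30, and it finishes at 30 + 4 = hour 34.
Final walkthrough has to wait for sound check (finishes hour 34); venue access (finishes hour 9); stage build (finishes hour 15). The latest of these is hour 34, so final walkthrough runs hour 34 to 34 + 1 = hour 35.
All tasks are finished once the last one completes. Finish times: Venue access at 9, Stage build at 15, AV cabling at 18, Signage placement at 28, Sound check at 34, Final walkthrough at 35. The latest is hour 35.

35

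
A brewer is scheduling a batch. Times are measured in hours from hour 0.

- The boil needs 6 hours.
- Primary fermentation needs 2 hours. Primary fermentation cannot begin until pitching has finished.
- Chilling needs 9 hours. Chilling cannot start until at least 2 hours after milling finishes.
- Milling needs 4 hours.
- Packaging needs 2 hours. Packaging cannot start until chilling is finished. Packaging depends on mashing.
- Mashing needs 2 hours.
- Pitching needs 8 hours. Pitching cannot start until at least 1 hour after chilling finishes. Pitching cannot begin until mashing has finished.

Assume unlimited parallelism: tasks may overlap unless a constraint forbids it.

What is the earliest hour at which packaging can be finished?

17

Nothing blocks mashing, so it runs from hour 0 to hour 2.
Milling has no prerequisites, so it starts at hour 0 and finishes at hour 4.
Chilling waits on milling (finishes hour 4, plus 2-hour gap → hour 6), so it starts at hour 6 and finishes at 6 + 9 = hour 15.
Packaging has to wait for chilling (finishes hour 15); mashing (finishes hour 2). The latest of these is hour 15, so packaging runs hour 15 to 15 + 2 = hour 17.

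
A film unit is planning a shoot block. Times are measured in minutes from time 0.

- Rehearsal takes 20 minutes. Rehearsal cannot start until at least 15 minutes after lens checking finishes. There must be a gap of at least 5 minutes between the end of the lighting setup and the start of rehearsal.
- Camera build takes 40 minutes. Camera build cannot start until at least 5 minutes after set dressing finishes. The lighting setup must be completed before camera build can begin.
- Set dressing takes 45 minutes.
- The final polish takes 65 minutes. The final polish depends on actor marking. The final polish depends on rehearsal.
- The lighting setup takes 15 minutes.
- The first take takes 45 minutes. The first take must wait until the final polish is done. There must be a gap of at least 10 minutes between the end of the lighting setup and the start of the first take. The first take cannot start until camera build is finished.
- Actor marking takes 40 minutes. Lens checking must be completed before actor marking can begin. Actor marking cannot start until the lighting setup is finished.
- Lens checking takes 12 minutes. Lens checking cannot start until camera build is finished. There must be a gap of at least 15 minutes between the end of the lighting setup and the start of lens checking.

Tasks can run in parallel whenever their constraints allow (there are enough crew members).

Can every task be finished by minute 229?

Nothing blocks the lighting setup, so it runs from minute 0 to minute 15.
Nothing blocks set dressing, so it runs from minute 0 to minute 45.
For camera build: set dressing (finishes minute 45, plus 5-minute gap → minute 50); the lighting setup (finishes minute 15). Taking the maximum gives a start of minute 50, and it finishes at 50 + 40 = minute 90.
Lens checking has to wait for camera build (finishes minute 90); the lighting setup (finishes minute 15, plus 15-minute gap → minute 30). The latest of these is minute 90, so lens checking runs minute 90 to 90 + 12 = minute 102.
For rehearsal: lens checking (finishes minute 102, plus 15-minute gap → minute 117); the lighting setup (finishes minute 15, plus 5-minute gap → minute 20). Taking the maximum gives a start of minute 117, and it finishes at 117 + 20 = minute 137.
Actor marking needs all of lens checking (finishes minute 102); the lighting setup (finishes minute 15). That puts its earliest start at minute 102; it finishes at 102 + 40 = minute 142.
The final polish needs all of actor marking (finishes minute 142); rehearsal (finishes minute 137). That puts its earliest start at minute 142; it finishes at 142 + 65 = minute 207.
The first take needs all of the final polish (finishes minute 207); the lighting setup (finishes minute 15, plus 10-minute gap → minute 25); camera build (finishes minute 90). That puts its earliest start at minute 207; it finishes at 207 + 45 = minute 252.
The earliest everything can be done is minute 252, which is after the deadline of 229, so it is not possible.

No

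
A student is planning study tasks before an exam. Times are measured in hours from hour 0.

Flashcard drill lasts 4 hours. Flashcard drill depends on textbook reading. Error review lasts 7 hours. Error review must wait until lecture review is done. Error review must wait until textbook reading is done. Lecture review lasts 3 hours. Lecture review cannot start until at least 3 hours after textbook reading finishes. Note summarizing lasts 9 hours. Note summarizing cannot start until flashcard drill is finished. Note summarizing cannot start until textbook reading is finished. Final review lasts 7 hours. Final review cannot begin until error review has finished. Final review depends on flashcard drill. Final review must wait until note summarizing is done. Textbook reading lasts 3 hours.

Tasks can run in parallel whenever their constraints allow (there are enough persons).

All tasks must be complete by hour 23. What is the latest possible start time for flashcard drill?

3

To finish by hour 23, final review (duration 7) must start no later than hour 16.
Note summarizing feeds into final review (must start by hour 16); so note summarizing must finish by hour 16 and therefore start by hour 7.
Flashcard drill must finish in time for note summarizing (must start by hour 7); final review (must start by hour 16). The tightest is hour 7, so flashcard drill must start by 7 − 4 = hour 3.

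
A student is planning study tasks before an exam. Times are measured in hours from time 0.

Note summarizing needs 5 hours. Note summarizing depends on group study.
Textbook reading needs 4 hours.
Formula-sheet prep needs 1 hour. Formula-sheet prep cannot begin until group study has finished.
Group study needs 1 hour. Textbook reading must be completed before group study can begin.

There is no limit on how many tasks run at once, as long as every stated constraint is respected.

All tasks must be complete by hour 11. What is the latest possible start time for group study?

Nothing follows note summarizing; the deadline of hour 11 is its only limit. It must start by 11 − 5 = hour 6.
To finish by hour 11, formula-sheet prep (duration 1) must start no later than hour 10.
Group study must finish in time for note summarizing (must start by hour 6); formula-sheet prep (must start by hour 10). The tightest is hour 6, so group study must start by 6 − 1 = hour 5.

5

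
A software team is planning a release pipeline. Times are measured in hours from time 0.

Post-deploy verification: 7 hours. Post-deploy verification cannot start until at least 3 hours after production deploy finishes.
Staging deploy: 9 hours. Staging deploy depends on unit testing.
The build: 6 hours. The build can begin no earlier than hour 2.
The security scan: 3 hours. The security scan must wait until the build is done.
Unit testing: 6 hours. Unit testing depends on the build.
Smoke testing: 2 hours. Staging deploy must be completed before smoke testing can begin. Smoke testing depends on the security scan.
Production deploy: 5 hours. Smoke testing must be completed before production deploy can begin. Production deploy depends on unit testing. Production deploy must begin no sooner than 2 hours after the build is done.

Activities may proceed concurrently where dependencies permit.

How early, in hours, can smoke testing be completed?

The build cannot begin until its own release at hour 2. It runs from hour 2 to 2 + 6 = hour 8.
The security scan cannot begin until the build (finishes hour 8). It runs from hour 8 to 8 + 3 = hour 11.
After the build (finishes hour 8), unit testing can start at hour 8 and finishes at hour 14.
Staging deploy cannot begin until unit testing (finishes hour 14). It runs from hour 14 to 14 + 9 = hour 23.
Smoke testing cannot start until staging deploy (finishes hour 23); the security scan (finishes hour 11). The controlling bound is hour 23, so smoke testing finishes at 23 + 2 = hour 25.

25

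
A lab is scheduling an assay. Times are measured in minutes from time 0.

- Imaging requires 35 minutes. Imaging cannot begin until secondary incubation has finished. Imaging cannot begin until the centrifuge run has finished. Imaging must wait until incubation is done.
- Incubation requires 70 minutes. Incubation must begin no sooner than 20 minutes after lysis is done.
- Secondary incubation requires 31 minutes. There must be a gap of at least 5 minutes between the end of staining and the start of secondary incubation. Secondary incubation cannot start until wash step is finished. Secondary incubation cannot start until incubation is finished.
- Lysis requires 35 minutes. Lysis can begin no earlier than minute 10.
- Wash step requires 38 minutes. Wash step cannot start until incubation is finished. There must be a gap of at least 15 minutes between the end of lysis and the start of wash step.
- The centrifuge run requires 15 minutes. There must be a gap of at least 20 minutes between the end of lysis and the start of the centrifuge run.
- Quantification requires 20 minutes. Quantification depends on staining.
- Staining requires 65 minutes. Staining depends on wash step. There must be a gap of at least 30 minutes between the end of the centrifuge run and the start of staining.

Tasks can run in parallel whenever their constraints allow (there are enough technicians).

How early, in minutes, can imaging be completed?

309

Lysis waits on its own release at minute 10, so it starts at minute 10 and finishes at 10 + 35 = minute 45.
After lysis (finishes minute 45, plus 20-minute gap → minute 65), the centrifuge run can start at minute 65 and finishes at minute 80.
Incubation waits on lysis (finishes minute 45, plus 20-minute gap → minute 65), so it starts at minute 65 and finishes at 65 + 70 = minute 135.
Wash step cannot start until incubation (finishes minute 135); lysis (finishes minute 45, plus 15-minute gap → minute 60). The controlling bound is minute 135, so wash step finishes at 135 + 38 = minute 173.
Staining needs all of wash step (finishes minute 173); the centrifuge run (finishes minute 80, plus 30-minute gap → minute 110). That puts its earliest start at minute 173; it finishes at 173 + 65 = minute 238.
Secondary incubation cannot start until staining (finishes minute 238, plus 5-minute gap → minute 243); wash step (finishes minute 173); incubation (finishes minute 135). The controlling bound is minute 243, so secondary incubation finishes at 243 + 31 = minute 274.
Imaging needs all of secondary incubation (finishes minute 274); the centrifuge run (finishes minute 80); incubation (finishes minute 135). That puts its earliest start at minute 274; it finishes at 274 + 35 = minute 309.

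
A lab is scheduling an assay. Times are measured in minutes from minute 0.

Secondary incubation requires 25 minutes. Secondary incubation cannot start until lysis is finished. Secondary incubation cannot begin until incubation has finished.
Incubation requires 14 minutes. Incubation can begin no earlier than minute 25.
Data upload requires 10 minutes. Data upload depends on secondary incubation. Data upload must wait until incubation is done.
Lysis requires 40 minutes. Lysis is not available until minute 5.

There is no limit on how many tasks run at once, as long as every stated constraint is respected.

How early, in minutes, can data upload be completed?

80

After its own release at minute 25, incubation can start at minute 25 and finishes at minute 39.
After its own release at minute 5, lysis can start at minute 5 and finishes at minute 45.
Secondary incubation has to wait for lysis (finishes minute 45); incubation (finishes minute 39). The latest of these is minute 45, so secondary incubation runs minute 45 to 45 + 25 = minute 70.
Data upload has to wait for secondary incubation (finishes minute 70); incubation (finishes minute 39). The latest of these is minute 70, so data upload runs minute 70 to 70 + 10 = minute 80.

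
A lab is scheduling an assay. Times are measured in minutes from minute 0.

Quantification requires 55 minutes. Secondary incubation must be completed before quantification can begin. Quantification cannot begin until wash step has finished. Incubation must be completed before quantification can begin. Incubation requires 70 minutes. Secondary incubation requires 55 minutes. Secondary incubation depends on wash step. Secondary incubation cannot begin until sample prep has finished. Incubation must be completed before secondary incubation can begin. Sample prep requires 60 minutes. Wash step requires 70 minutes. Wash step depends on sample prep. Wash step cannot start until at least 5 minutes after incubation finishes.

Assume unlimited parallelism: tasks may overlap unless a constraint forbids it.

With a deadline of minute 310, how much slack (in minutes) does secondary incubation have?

Incubation can start immediately at minute 0; it finishes at minute 70.
Sample prep has no prerequisites, so it starts at minute 0 and finishes at minute 60.
Wash step cannot start until sample prep (finishes minute 60); incubation (finishes minute 70, plus 5-minute gap → minute 75). The controlling bound is minute 75, so wash step finishes at 75 + 70 = minute 145.
Secondary incubation cannot start until wash step (finishes minute 145); sample prep (finishes minute 60); incubation (finishes minute 70). The controlling bound is minute 145, so secondary incubation finishes at 145 + 55 = minute 200.

Working backward from the deadline:
Quantification must finish by minute 310; it takes 55 minutes, so it must start by 310 − 55 = minute 255.
Since quantification (must start by minute 255) depends on it, secondary incubation must finish by minute 255. Backing off its 55-minute duration gives a latest start of minute 200.
So secondary incubation can start as early as minute 145 and as late as minute 200, giving 200 − 145 = 55 minutes of slack.

55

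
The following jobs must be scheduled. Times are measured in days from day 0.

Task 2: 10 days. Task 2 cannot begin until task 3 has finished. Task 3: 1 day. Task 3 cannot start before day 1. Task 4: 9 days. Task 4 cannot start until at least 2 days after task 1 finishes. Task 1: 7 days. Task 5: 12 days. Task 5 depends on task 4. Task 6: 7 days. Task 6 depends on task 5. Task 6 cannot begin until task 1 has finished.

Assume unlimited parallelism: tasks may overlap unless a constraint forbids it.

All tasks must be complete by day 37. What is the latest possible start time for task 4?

Nothing follows task 6; the deadline of day 37 is its only limit. It must start by 37 − 7 = day 30.
Task 5 has to be done before task 6 (must start by day 30). That means finishing by day 30, i.e. starting by 30 − 12 = day 18.
Since task 5 (must start by day 18) depends on it, task 4 must finish by day 18. Backing off its 9-day duration gives a latest start of day 9.

9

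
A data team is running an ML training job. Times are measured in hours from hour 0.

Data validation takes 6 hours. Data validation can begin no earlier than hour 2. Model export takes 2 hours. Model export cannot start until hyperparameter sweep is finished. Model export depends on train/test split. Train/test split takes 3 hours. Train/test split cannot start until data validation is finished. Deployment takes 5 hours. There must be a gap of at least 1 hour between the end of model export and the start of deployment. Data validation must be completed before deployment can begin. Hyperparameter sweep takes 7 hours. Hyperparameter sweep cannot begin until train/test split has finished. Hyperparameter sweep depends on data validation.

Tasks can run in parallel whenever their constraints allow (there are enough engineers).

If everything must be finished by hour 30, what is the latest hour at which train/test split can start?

12

To finish by hour 30, deployment (duration 5) must start no later than hour 25.
Model export must finish before deployment (must start by hour 25, minus 1-hour gap → hour 24). With a 2-hour duration, model export must start by 24 − 2 = hour 22.
Hyperparameter sweep must finish before model export (must start by hour 22). With a 7-hour duration, hyperparameter sweep must start by 22 − 7 = hour 15.
Train/test split has several dependents: hyperparameter sweep (must start by hour 15); model export (must start by hour 22). The earliest of those limits is hour 15, so train/test split must start by 15 − 3 = hour 12.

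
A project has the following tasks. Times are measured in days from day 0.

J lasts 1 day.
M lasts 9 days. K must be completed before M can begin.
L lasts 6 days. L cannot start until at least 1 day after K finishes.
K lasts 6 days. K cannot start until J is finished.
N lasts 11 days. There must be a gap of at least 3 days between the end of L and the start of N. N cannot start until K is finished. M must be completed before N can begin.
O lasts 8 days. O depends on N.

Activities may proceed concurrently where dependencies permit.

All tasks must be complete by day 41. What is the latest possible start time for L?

13

To finish by day 41, O (duration 8) must start no later than day 33.
N feeds into O (must start by day 33); so N must finish by day 33 and therefore start by day 22.
Since N (must start by day 22, minus 3-day gap → day 19) depends on it, L must finish by day 19. Backing off its 6-day duration gives a latest start of day 13.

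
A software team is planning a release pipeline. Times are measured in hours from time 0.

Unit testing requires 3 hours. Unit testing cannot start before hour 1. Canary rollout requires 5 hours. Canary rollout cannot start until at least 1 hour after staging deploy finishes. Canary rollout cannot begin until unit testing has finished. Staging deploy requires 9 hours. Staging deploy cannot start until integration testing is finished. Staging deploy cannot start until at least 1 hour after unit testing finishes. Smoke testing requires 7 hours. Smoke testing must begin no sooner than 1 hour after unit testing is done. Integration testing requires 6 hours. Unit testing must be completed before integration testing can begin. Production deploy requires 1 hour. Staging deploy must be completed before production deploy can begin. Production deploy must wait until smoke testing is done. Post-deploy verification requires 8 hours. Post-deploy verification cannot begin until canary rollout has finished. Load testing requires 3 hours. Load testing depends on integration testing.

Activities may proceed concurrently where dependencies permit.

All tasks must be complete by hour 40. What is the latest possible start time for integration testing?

Post-deploy verification has no dependents, so it just needs to finish by hour 40. Starting by 40 − 8 = hour 32 achieves that.
Since post-deploy verification (must start by hour 32) depends on it, canary rollout must finish by hour 32. Backing off its 5-hour duration gives a latest start of hour 27.
Nothing follows production deploy; the deadline of hour 40 is its only limit. It must start by 40 − 1 = hour 39.
For staging deploy: canary rollout (must start by hour 27, minus 1-hour gap → hour 26); production deploy (must start by hour 39). The most restrictive is hour 26; with a 9-hour duration, staging deploy must start by hour 17.
Load testing must finish by hour 40; it takes 3 hours, so it must start by 40 − 3 = hour 37.
Integration testing must finish in time for staging deploy (must start by hour 17); load testing (must start by hour 37). The tightest is hour 17, so integration testing must start by 17 − 6 = hour 11.

11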